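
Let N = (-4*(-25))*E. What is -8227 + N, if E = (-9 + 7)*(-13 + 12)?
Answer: -8027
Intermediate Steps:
E = 2 (E = -2*(-1) = 2)
N = 200 (N = -4*(-25)*2 = 100*2 = 200)
-8227 + N = -8227 + 200 = -8027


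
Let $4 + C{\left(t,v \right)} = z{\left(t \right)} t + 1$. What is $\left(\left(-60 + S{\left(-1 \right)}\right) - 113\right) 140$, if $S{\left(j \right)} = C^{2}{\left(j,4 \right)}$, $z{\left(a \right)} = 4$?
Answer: $-17360$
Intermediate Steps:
$C{\left(t,v \right)} = -3 + 4 t$ ($C{\left(t,v \right)} = -4 + \left(4 t + 1\right) = -4 + \left(1 + 4 t\right) = -3 + 4 t$)
$S{\left(j \right)} = \left(-3 + 4 j\right)^{2}$
$\left(\left(-60 + S{\left(-1 \right)}\right) - 113\right) 140 = \left(\left(-60 + \left(-3 + 4 \left(-1\right)\right)^{2}\right) - 113\right) 140 = \left(\left(-60 + \left(-3 - 4\right)^{2}\right) - 113\right) 140 = \left(\left(-60 + \left(-7\right)^{2}\right) - 113\right) 140 = \left(\left(-60 + 49\right) - 113\right) 140 = \left(-11 - 113\right) 140 = \left(-124\right) 140 = -17360$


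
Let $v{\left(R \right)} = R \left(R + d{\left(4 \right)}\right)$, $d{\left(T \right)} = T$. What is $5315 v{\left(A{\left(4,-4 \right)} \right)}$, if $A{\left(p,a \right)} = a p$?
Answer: $1020480$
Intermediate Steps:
$v{\left(R \right)} = R \left(4 + R\right)$ ($v{\left(R \right)} = R \left(R + 4\right) = R \left(4 + R\right)$)
$5315 v{\left(A{\left(4,-4 \right)} \right)} = 5315 \left(-4\right) 4 \left(4 - 16\right) = 5315 \left(- 16 \left(4 - 16\right)\right) = 5315 \left(\left(-16\right) \left(-12\right)\right) = 5315 \cdot 192 = 1020480$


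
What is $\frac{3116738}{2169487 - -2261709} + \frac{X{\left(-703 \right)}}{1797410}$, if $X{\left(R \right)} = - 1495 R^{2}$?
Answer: $- \frac{81708841879440}{199116900059} \approx -410.36$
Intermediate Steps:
$\frac{3116738}{2169487 - -2261709} + \frac{X{\left(-703 \right)}}{1797410} = \frac{3116738}{2169487 - -2261709} + \frac{\left(-1495\right) \left(-703\right)^{2}}{1797410} = \frac{3116738}{2169487 + 2261709} + \left(-1495\right) 494209 \cdot \frac{1}{1797410} = \frac{3116738}{4431196} - \frac{147768491}{359482} = 3116738 \cdot \frac{1}{4431196} - \frac{147768491}{359482} = \frac{1558369}{2215598} - \frac{147768491}{359482} = - \frac{81708841879440}{199116900059}$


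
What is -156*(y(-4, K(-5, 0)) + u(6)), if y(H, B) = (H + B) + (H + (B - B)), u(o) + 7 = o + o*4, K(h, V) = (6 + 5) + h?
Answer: -3276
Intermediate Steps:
K(h, V) = 11 + h
u(o) = -7 + 5*o (u(o) = -7 + (o + o*4) = -7 + (o + 4*o) = -7 + 5*o)
y(H, B) = B + 2*H (y(H, B) = (B + H) + (H + 0) = (B + H) + H = B + 2*H)
-156*(y(-4, K(-5, 0)) + u(6)) = -156*(((11 - 5) + 2*(-4)) + (-7 + 5*6)) = -156*((6 - 8) + (-7 + 30)) = -156*(-2 + 23) = -156*21 = -3276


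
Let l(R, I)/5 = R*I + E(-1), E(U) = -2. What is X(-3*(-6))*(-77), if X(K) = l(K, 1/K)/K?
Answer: 385/18 ≈ 21.389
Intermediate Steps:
l(R, I) = -10 + 5*I*R (l(R, I) = 5*(R*I - 2) = 5*(I*R - 2) = 5*(-2 + I*R) = -10 + 5*I*R)
X(K) = -5/K (X(K) = (-10 + 5*K/K)/K = (-10 + 5)/K = -5/K)
X(-3*(-6))*(-77) = -5/((-3*(-6)))*(-77) = -5/18*(-77) = 385/18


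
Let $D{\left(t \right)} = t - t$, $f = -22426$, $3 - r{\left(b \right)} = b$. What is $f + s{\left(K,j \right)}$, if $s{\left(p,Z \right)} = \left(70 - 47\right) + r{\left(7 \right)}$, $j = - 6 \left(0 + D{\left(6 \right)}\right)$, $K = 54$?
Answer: $-22407$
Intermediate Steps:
$r{\left(b \right)} = 3 - b$
$D{\left(t \right)} = 0$
$j = 0$ ($j = - 6 \left(0 + 0\right) = \left(-6\right) 0 = 0$)
$s{\left(p,Z \right)} = 19$ ($s{\left(p,Z \right)} = \left(70 - 47\right) + \left(3 - 7\right) = 23 + \left(3 - 7\right) = 23 - 4 = 19$)
$f + s{\left(K,j \right)} = -22426 + 19 = -22407$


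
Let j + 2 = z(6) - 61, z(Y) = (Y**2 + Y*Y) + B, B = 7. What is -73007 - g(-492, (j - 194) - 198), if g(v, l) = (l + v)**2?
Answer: -826431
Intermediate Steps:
z(Y) = 7 + 2*Y**2 (z(Y) = (Y**2 + Y*Y) + 7 = (Y**2 + Y**2) + 7 = 2*Y**2 + 7 = 7 + 2*Y**2)
j = 16 (j = -2 + ((7 + 2*6**2) - 61) = -2 + ((7 + 2*36) - 61) = -2 + ((7 + 72) - 61) = -2 + (79 - 61) = -2 + 18 = 16)
-73007 - g(-492, (j - 194) - 198) = -73007 - (((16 - 194) - 198) - 492)**2 = -73007 - ((-178 - 198) - 492)**2 = -73007 - (-376 - 492)**2 = -73007 - 1*(-868)**2 = -73007 - 1*753424 = -73007 - 753424 = -826431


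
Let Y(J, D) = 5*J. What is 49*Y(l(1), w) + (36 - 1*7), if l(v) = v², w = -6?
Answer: 274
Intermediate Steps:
49*Y(l(1), w) + (36 - 1*7) = 49*(5*1²) + (36 - 1*7) = 49*(5*1) + (36 - 7) = 49*5 + 29 = 245 + 29 = 274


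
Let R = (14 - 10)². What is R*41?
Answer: 656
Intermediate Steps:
R = 16 (R = 4² = 16)
R*41 = 16*41 = 656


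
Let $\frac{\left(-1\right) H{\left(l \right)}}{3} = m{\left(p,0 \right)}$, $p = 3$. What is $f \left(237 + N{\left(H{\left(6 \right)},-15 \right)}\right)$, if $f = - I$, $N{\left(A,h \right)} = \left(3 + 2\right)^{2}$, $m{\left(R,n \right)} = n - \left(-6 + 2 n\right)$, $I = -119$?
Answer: $31178$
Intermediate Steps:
$m{\left(R,n \right)} = 6 - n$ ($m{\left(R,n \right)} = n - \left(-6 + 2 n\right) = 6 - n$)
$H{\left(l \right)} = -18$ ($H{\left(l \right)} = - 3 \left(6 - 0\right) = - 3 \left(6 + 0\right) = \left(-3\right) 6 = -18$)
$N{\left(A,h \right)} = 25$ ($N{\left(A,h \right)} = 5^{2} = 25$)
$f = 119$ ($f = \left(-1\right) \left(-119\right) = 119$)
$f \left(237 + N{\left(H{\left(6 \right)},-15 \right)}\right) = 119 \left(237 + 25\right) = 119 \cdot 262 = 31178$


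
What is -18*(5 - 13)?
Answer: 144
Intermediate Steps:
-18*(5 - 13) = -18*(-8) = 144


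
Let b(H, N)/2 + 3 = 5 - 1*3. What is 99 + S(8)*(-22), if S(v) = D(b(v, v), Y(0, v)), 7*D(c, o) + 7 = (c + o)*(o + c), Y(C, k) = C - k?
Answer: -1353/7 ≈ -193.29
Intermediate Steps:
b(H, N) = -2 (b(H, N) = -6 + 2*(5 - 1*3) = -6 + 2*(5 - 3) = -6 + 2*2 = -6 + 4 = -2)
D(c, o) = -1 + (c + o)²/7 (D(c, o) = -1 + ((c + o)*(o + c))/7 = -1 + ((c + o)*(c + o))/7 = -1 + (c + o)²/7)
S(v) = -1 + (-2 - v)²/7 (S(v) = -1 + (-2 + (0 - v))²/7 = -1 + (-2 - v)²/7)
99 + S(8)*(-22) = 99 + (-1 + (2 + 8)²/7)*(-22) = 99 + (-1 + (⅐)*10²)*(-22) = 99 + (-1 + (⅐)*100)*(-22) = 99 + (-1 + 100/7)*(-22) = 99 + (93/7)*(-22) = 99 - 2046/7 = -1353/7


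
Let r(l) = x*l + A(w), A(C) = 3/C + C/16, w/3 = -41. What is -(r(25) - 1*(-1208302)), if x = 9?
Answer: -792788653/656 ≈ -1.2085e+6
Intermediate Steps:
w = -123 (w = 3*(-41) = -123)
A(C) = 3/C + C/16 (A(C) = 3/C + C*(1/16) = 3/C + C/16)
r(l) = -5059/656 + 9*l (r(l) = 9*l + (3/(-123) + (1/16)*(-123)) = 9*l + (3*(-1/123) - 123/16) = 9*l + (-1/41 - 123/16) = 9*l - 5059/656 = -5059/656 + 9*l)
-(r(25) - 1*(-1208302)) = -((-5059/656 + 9*25) - 1*(-1208302)) = -((-5059/656 + 225) + 1208302) = -(142541/656 + 1208302) = -1*792788653/656 = -792788653/656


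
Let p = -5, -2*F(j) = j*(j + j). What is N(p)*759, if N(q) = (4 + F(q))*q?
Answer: 79695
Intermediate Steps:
F(j) = -j² (F(j) = -j*(j + j)/2 = -j*2*j/2 = -j²)
N(q) = q*(4 - q²) (N(q) = (4 - q²)*q = q*(4 - q²))
N(p)*759 = -5*(4 - 1*(-5)²)*759 = -5*(4 - 1*25)*759 = -5*(4 - 25)*759 = -5*(-21)*759 = 105*759 = 79695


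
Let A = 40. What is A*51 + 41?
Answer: 2081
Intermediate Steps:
A*51 + 41 = 40*51 + 41 = 2040 + 41 = 2081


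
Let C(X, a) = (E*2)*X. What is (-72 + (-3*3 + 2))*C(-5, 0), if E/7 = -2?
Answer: -11060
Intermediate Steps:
E = -14 (E = 7*(-2) = -14)
C(X, a) = -28*X (C(X, a) = (-14*2)*X = -28*X)
(-72 + (-3*3 + 2))*C(-5, 0) = (-72 + (-3*3 + 2))*(-28*(-5)) = (-72 + (-9 + 2))*140 = (-72 - 7)*140 = -79*140 = -11060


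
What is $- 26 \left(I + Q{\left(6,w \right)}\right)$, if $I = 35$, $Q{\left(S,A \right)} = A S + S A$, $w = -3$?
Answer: $26$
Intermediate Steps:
$Q{\left(S,A \right)} = 2 A S$ ($Q{\left(S,A \right)} = A S + A S = 2 A S$)
$- 26 \left(I + Q{\left(6,w \right)}\right) = - 26 \left(35 + 2 \left(-3\right) 6\right) = - 26 \left(35 - 36\right) = \left(-26\right) \left(-1\right) = 26$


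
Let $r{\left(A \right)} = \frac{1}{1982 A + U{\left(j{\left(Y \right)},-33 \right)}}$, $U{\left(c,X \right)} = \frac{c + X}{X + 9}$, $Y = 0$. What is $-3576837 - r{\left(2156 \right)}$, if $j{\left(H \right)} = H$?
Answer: $- \frac{122276129374847}{34185547} \approx -3.5768 \cdot 10^{6}$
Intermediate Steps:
$U{\left(c,X \right)} = \frac{X + c}{9 + X}$
$r{\left(A \right)} = \frac{1}{\frac{11}{8} + 1982 A}$ ($r{\left(A \right)} = \frac{1}{1982 A + \frac{-33 + 0}{9 - 33}} = \frac{1}{1982 A + \frac{1}{-24} \left(-33\right)} = \frac{1}{1982 A - - \frac{11}{8}} = \frac{1}{1982 A + \frac{11}{8}} = \frac{1}{\frac{11}{8} + 1982 A}$)
$-3576837 - r{\left(2156 \right)} = -3576837 - \frac{8}{11 + 15856 \cdot 2156} = -3576837 - \frac{8}{11 + 34185536} = -3576837 - \frac{8}{34185547} = - \frac{122276129374847}{34185547}$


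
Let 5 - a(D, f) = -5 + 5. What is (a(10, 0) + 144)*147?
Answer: 21903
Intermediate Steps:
a(D, f) = 5 (a(D, f) = 5 - (-5 + 5) = 5 - 1*0 = 5 + 0 = 5)
(a(10, 0) + 144)*147 = (5 + 144)*147 = 149*147 = 21903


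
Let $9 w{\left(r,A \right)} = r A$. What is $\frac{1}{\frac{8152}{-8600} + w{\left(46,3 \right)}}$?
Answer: $\frac{3225}{46393} \approx 0.069515$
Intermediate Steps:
$w{\left(r,A \right)} = \frac{A r}{9}$ ($w{\left(r,A \right)} = \frac{r A}{9} = \frac{A r}{9}$)
$\frac{1}{\frac{8152}{-8600} + w{\left(46,3 \right)}} = \frac{1}{\frac{8152}{-8600} + \frac{1}{9} \cdot 3 \cdot 46} = \frac{1}{8152 \left(- \frac{1}{8600}\right) + \frac{46}{3}} = \frac{1}{- \frac{1019}{1075} + \frac{46}{3}} = \frac{1}{\frac{46393}{3225}} = \frac{3225}{46393}$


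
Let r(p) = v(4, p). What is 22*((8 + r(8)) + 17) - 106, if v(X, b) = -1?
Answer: 422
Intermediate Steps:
r(p) = -1
22*((8 + r(8)) + 17) - 106 = 22*((8 - 1) + 17) - 106 = 22*(7 + 17) - 106 = 22*24 - 106 = 528 - 106 = 422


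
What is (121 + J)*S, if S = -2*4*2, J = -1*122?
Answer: 16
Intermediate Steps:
J = -122
S = -16 (S = -8*2 = -16)
(121 + J)*S = (121 - 122)*(-16) = -1*(-16) = 16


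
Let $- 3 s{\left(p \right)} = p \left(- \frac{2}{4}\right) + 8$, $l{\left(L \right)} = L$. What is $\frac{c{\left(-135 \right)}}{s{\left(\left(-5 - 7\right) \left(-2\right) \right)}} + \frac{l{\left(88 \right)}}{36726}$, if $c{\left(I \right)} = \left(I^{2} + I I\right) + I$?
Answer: $\frac{2000557211}{73452} \approx 27236.0$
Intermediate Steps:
$c{\left(I \right)} = I + 2 I^{2}$ ($c{\left(I \right)} = \left(I^{2} + I^{2}\right) + I = 2 I^{2} + I = I + 2 I^{2}$)
$s{\left(p \right)} = - \frac{8}{3} + \frac{p}{6}$ ($s{\left(p \right)} = - \frac{p \left(- \frac{2}{4}\right) + 8}{3} = - \frac{p \left(\left(-2\right) \frac{1}{4}\right) + 8}{3} = - \frac{p \left(- \frac{1}{2}\right) + 8}{3} = - \frac{- \frac{p}{2} + 8}{3} = - \frac{8 - \frac{p}{2}}{3} = - \frac{8}{3} + \frac{p}{6}$)
$\frac{c{\left(-135 \right)}}{s{\left(\left(-5 - 7\right) \left(-2\right) \right)}} + \frac{l{\left(88 \right)}}{36726} = \frac{\left(-135\right) \left(1 + 2 \left(-135\right)\right)}{- \frac{8}{3} + \frac{\left(-5 - 7\right) \left(-2\right)}{6}} + \frac{88}{36726} = \frac{\left(-135\right) \left(1 - 270\right)}{- \frac{8}{3} + \frac{\left(-12\right) \left(-2\right)}{6}} + 88 \cdot \frac{1}{36726} = \frac{\left(-135\right) \left(-269\right)}{- \frac{8}{3} + \frac{1}{6} \cdot 24} + \frac{44}{18363} = \frac{36315}{- \frac{8}{3} + 4} + \frac{44}{18363} = \frac{36315}{\frac{4}{3}} + \frac{44}{18363} = 36315 \cdot \frac{3}{4} + \frac{44}{18363} = \frac{108945}{4} + \frac{44}{18363} = \frac{2000557211}{73452}$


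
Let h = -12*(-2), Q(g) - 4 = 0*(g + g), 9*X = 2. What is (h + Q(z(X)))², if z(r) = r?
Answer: 784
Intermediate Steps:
X = 2/9 (X = (⅑)*2 = 2/9 ≈ 0.22222)
Q(g) = 4 (Q(g) = 4 + 0*(g + g) = 4 + 0*(2*g) = 4 + 0 = 4)
h = 24
(h + Q(z(X)))² = (24 + 4)² = 28² = 784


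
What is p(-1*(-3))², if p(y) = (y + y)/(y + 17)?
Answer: 9/100 ≈ 0.090000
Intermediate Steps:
p(y) = 2*y/(17 + y) (p(y) = (2*y)/(17 + y) = 2*y/(17 + y))
p(-1*(-3))² = (2*(-1*(-3))/(17 - 1*(-3)))² = (2*3/(17 + 3))² = (2*3/20)² = (2*3*(1/20))² = (3/10)² = 9/100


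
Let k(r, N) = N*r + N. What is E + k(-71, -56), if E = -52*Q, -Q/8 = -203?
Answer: -80528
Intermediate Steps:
Q = 1624 (Q = -8*(-203) = 1624)
k(r, N) = N + N*r
E = -84448 (E = -52*1624 = -84448)
E + k(-71, -56) = -84448 - 56*(1 - 71) = -84448 - 56*(-70) = -84448 + 3920 = -80528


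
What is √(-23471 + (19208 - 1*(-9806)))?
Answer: √5543 ≈ 74.451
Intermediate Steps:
√(-23471 + (19208 - 1*(-9806))) = √(-23471 + (19208 + 9806)) = √(-23471 + 29014) = √5543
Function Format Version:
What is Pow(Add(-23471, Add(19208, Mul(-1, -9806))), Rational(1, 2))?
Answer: Pow(5543, Rational(1, 2)) ≈ 74.451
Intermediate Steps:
Pow(Add(-23471, Add(19208, Mul(-1, -9806))), Rational(1, 2)) = Pow(Add(-23471, Add(19208, 9806)), Rational(1, 2)) = Pow(Add(-23471, 29014), Rational(1, 2)) = Pow(5543, Rational(1, 2))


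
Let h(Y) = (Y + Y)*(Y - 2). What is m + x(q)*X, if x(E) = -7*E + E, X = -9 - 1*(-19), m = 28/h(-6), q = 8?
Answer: -11513/24 ≈ -479.71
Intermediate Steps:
h(Y) = 2*Y*(-2 + Y) (h(Y) = (2*Y)*(-2 + Y) = 2*Y*(-2 + Y))
m = 7/24 (m = 28/((2*(-6)*(-2 - 6))) = 28/((2*(-6)*(-8))) = 28/96 = 28*(1/96) = 7/24 ≈ 0.29167)
X = 10 (X = -9 + 19 = 10)
x(E) = -6*E
m + x(q)*X = 7/24 - 6*8*10 = 7/24 - 48*10 = 7/24 - 480 = -11513/24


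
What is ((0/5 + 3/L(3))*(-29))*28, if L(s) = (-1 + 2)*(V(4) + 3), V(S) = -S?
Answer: 2436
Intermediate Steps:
L(s) = -1 (L(s) = (-1 + 2)*(-1*4 + 3) = 1*(-4 + 3) = 1*(-1) = -1)
((0/5 + 3/L(3))*(-29))*28 = ((0/5 + 3/(-1))*(-29))*28 = ((0*(⅕) + 3*(-1))*(-29))*28 = ((0 - 3)*(-29))*28 = -3*(-29)*28 = 87*28 = 2436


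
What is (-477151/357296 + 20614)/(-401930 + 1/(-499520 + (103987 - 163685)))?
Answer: -2059270680406137/40154084037898168 ≈ -0.051284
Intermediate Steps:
(-477151/357296 + 20614)/(-401930 + 1/(-499520 + (103987 - 163685))) = (-477151*1/357296 + 20614)/(-401930 + 1/(-499520 - 59698)) = (-477151/357296 + 20614)/(-401930 + 1/(-559218)) = 7364822593/(357296*(-401930 - 1/559218)) = 7364822593/(357296*(-224766490741/559218)) = (7364822593/357296)*(-559218/224766490741) = -2059270680406137/40154084037898168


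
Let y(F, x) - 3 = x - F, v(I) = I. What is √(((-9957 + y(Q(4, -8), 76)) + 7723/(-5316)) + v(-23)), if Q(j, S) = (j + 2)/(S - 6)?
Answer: 5*I*√137116591395/18606 ≈ 99.509*I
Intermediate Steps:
Q(j, S) = (2 + j)/(-6 + S)
y(F, x) = 3 + x - F (y(F, x) = 3 + (x - F) = 3 + x - F)
√(((-9957 + y(Q(4, -8), 76)) + 7723/(-5316)) + v(-23)) = √(((-9957 + (3 + 76 - (2 + 4)/(-6 - 8))) + 7723/(-5316)) - 23) = √(((-9957 + (3 + 76 - 6/(-14))) + 7723*(-1/5316)) - 23) = √(((-9957 + (3 + 76 - (-1)*6/14)) - 7723/5316) - 23) = √(((-9957 + (3 + 76 - 1*(-3/7))) - 7723/5316) - 23) = √(((-9957 + (3 + 76 + 3/7)) - 7723/5316) - 23) = √(((-9957 + 556/7) - 7723/5316) - 23) = √((-69143/7 - 7723/5316) - 23) = √(-367618249/37212 - 23) = √(-368474125/37212) = 5*I*√137116591395/18606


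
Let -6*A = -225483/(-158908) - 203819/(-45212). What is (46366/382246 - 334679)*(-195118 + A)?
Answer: 33625716094476777254292259/514924673325378 ≈ 6.5302e+10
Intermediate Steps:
A = -5322875881/5388411372 (A = -(-225483/(-158908) - 203819/(-45212))/6 = -(-225483*(-1/158908) - 203819*(-1/45212))/6 = -(225483/158908 + 203819/45212)/6 = -1/6*5322875881/898068562 = -5322875881/5388411372 ≈ -0.98784)
(46366/382246 - 334679)*(-195118 + A) = (46366/382246 - 334679)*(-195118 - 5322875881/5388411372) = (46366*(1/382246) - 334679)*(-1051381372957777/5388411372) = (23183/191123 - 334679)*(-1051381372957777/5388411372) = -63964831334/191123*(-1051381372957777/5388411372) = 33625716094476777254292259/514924673325378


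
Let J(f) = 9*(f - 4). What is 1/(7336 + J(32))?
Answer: 1/7588 ≈ 0.00013179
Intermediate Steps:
J(f) = -36 + 9*f (J(f) = 9*(-4 + f) = -36 + 9*f)
1/(7336 + J(32)) = 1/(7336 + (-36 + 9*32)) = 1/(7336 + (-36 + 288)) = 1/(7336 + 252) = 1/7588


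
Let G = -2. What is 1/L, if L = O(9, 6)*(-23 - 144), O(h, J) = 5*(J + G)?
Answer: -1/3340 ≈ -0.00029940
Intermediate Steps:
O(h, J) = -10 + 5*J (O(h, J) = 5*(J - 2) = 5*(-2 + J) = -10 + 5*J)
L = -3340 (L = (-10 + 5*6)*(-23 - 144) = (-10 + 30)*(-167) = 20*(-167) = -3340)
1/L = 1/(-3340) = -1/3340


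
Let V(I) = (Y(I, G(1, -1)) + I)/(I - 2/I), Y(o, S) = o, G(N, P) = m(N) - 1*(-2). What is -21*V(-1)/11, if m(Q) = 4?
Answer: 42/11 ≈ 3.8182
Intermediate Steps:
G(N, P) = 6 (G(N, P) = 4 - 1*(-2) = 4 + 2 = 6)
V(I) = 2*I/(I - 2/I) (V(I) = (I + I)/(I - 2/I) = (2*I)/(I - 2/I) = 2*I/(I - 2/I))
-21*V(-1)/11 = -42*(-1)**2/(-2 + (-1)**2)/11 = -42/(-2 + 1)*(1/11) = -42/(-1)*(1/11) = -42*(-1)*(1/11) = -21*(-2)*(1/11) = 42*(1/11) = 42/11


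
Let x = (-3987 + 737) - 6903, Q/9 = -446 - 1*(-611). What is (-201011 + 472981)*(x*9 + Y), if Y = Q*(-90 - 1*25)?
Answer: -71297479440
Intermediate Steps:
Q = 1485 (Q = 9*(-446 - 1*(-611)) = 9*(-446 + 611) = 9*165 = 1485)
Y = -170775 (Y = 1485*(-90 - 1*25) = 1485*(-90 - 25) = 1485*(-115) = -170775)
x = -10153 (x = -3250 - 6903 = -10153)
(-201011 + 472981)*(x*9 + Y) = (-201011 + 472981)*(-10153*9 - 170775) = 271970*(-91377 - 170775) = 271970*(-262152) = -71297479440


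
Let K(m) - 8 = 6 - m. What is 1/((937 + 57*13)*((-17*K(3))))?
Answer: -1/313786 ≈ -3.1869e-6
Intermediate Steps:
K(m) = 14 - m (K(m) = 8 + (6 - m) = 14 - m)
1/((937 + 57*13)*((-17*K(3)))) = 1/((937 + 57*13)*((-17*(14 - 1*3)))) = 1/((937 + 741)*((-17*(14 - 3)))) = 1/(1678*((-17*11))) = (1/1678)/(-187) = (1/1678)*(-1/187) = -1/313786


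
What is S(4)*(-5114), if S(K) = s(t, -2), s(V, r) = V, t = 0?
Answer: 0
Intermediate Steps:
S(K) = 0
S(4)*(-5114) = 0*(-5114) = 0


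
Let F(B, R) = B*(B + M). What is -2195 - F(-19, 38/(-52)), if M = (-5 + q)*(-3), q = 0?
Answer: -2271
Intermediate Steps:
M = 15 (M = (-5 + 0)*(-3) = -5*(-3) = 15)
F(B, R) = B*(15 + B) (F(B, R) = B*(B + 15) = B*(15 + B))
-2195 - F(-19, 38/(-52)) = -2195 - (-19)*(15 - 19) = -2195 - (-19)*(-4) = -2195 - 1*76 = -2195 - 76 = -2271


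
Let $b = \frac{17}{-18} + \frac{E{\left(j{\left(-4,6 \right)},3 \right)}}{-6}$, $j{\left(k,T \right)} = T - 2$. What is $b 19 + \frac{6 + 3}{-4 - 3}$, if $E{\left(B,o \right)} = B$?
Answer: $- \frac{4019}{126} \approx -31.897$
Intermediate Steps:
$j{\left(k,T \right)} = -2 + T$
$b = - \frac{29}{18}$ ($b = \frac{17}{-18} + \frac{-2 + 6}{-6} = 17 \left(- \frac{1}{18}\right) + 4 \left(- \frac{1}{6}\right) = - \frac{17}{18} - \frac{2}{3} = - \frac{29}{18} \approx -1.6111$)
$b 19 + \frac{6 + 3}{-4 - 3} = \left(- \frac{29}{18}\right) 19 + \frac{6 + 3}{-4 - 3} = - \frac{551}{18} + \frac{9}{-7} = - \frac{551}{18} + 9 \left(- \frac{1}{7}\right) = - \frac{551}{18} - \frac{9}{7} = - \frac{4019}{126}$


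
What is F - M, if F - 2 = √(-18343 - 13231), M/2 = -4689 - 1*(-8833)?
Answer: -8286 + I*√31574 ≈ -8286.0 + 177.69*I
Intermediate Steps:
M = 8288 (M = 2*(-4689 - 1*(-8833)) = 2*(-4689 + 8833) = 2*4144 = 8288)
F = 2 + I*√31574 (F = 2 + √(-18343 - 13231) = 2 + √(-31574) = 2 + I*√31574 ≈ 2.0 + 177.69*I)
F - M = (2 + I*√31574) - 1*8288 = (2 + I*√31574) - 8288 = -8286 + I*√31574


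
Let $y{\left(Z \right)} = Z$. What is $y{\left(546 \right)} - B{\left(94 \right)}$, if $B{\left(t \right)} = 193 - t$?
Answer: $447$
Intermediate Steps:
$y{\left(546 \right)} - B{\left(94 \right)} = 546 - \left(193 - 94\right) = 546 - 99 = 447$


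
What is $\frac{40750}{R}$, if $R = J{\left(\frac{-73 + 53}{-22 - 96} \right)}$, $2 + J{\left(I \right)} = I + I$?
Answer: $- \frac{1202125}{49} \approx -24533.0$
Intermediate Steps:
$J{\left(I \right)} = -2 + 2 I$ ($J{\left(I \right)} = -2 + \left(I + I\right) = -2 + 2 I$)
$R = - \frac{98}{59}$ ($R = -2 + 2 \frac{-73 + 53}{-22 - 96} = -2 + 2 \left(- \frac{20}{-118}\right) = -2 + 2 \left(\left(-20\right) \left(- \frac{1}{118}\right)\right) = -2 + 2 \cdot \frac{10}{59} = -2 + \frac{20}{59} = - \frac{98}{59} \approx -1.661$)
$\frac{40750}{R} = \frac{40750}{- \frac{98}{59}} = 40750 \left(- \frac{59}{98}\right) = - \frac{1202125}{49}$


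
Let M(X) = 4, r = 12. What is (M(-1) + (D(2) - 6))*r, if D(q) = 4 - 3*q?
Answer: -48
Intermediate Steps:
(M(-1) + (D(2) - 6))*r = (4 + ((4 - 3*2) - 6))*12 = (4 + ((4 - 6) - 6))*12 = (4 + (-2 - 6))*12 = (4 - 8)*12 = -4*12 = -48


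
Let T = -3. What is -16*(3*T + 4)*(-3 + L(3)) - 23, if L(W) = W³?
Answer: 1897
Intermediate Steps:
-16*(3*T + 4)*(-3 + L(3)) - 23 = -16*(3*(-3) + 4)*(-3 + 3³) - 23 = -16*(-9 + 4)*(-3 + 27) - 23 = -(-80)*24 - 23 = -16*(-120) - 23 = 1920 - 23 = 1897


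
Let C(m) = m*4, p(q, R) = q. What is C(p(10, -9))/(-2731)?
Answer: -40/2731 ≈ -0.014647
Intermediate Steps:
C(m) = 4*m
C(p(10, -9))/(-2731) = (4*10)/(-2731) = 40*(-1/2731) = -40/2731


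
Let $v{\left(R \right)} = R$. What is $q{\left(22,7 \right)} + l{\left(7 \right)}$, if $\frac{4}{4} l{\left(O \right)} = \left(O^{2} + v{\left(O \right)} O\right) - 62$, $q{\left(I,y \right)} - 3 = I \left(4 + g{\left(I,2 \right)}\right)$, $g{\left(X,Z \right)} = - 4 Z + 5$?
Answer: $61$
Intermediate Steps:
$g{\left(X,Z \right)} = 5 - 4 Z$
$q{\left(I,y \right)} = 3 + I$ ($q{\left(I,y \right)} = 3 + I \left(4 + \left(5 - 8\right)\right) = 3 + I \left(4 - 3\right) = 3 + I 1 = 3 + I$)
$l{\left(O \right)} = -62 + 2 O^{2}$ ($l{\left(O \right)} = \left(O^{2} + O O\right) - 62 = \left(O^{2} + O^{2}\right) - 62 = 2 O^{2} - 62 = -62 + 2 O^{2}$)
$q{\left(22,7 \right)} + l{\left(7 \right)} = \left(3 + 22\right) - \left(62 - 2 \cdot 7^{2}\right) = 25 + \left(-62 + 2 \cdot 49\right) = 25 + \left(-62 + 98\right) = 25 + 36 = 61$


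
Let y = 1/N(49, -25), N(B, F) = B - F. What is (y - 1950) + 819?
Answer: -83693/74 ≈ -1131.0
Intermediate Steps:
y = 1/74 (y = 1/(49 - 1*(-25)) = 1/(49 + 25) = 1/74 ≈ 0.013514)
(y - 1950) + 819 = (1/74 - 1950) + 819 = -144299/74 + 819 = -83693/74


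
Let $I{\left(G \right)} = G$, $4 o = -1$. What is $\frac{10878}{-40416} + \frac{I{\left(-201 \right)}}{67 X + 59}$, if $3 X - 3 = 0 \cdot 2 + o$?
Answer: $- \frac{18867017}{9733520} \approx -1.9384$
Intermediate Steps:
$o = - \frac{1}{4}$ ($o = \frac{1}{4} \left(-1\right) = - \frac{1}{4} \approx -0.25$)
$X = \frac{11}{12}$ ($X = 1 + \frac{0 \cdot 2 - \frac{1}{4}}{3} = 1 + \frac{0 - \frac{1}{4}}{3} = 1 + \frac{1}{3} \left(- \frac{1}{4}\right) = 1 - \frac{1}{12} = \frac{11}{12} \approx 0.91667$)
$\frac{10878}{-40416} + \frac{I{\left(-201 \right)}}{67 X + 59} = \frac{10878}{-40416} - \frac{201}{67 \cdot \frac{11}{12} + 59} = 10878 \left(- \frac{1}{40416}\right) - \frac{201}{\frac{737}{12} + 59} = - \frac{1813}{6736} - \frac{201}{\frac{1445}{12}} = - \frac{1813}{6736} - \frac{2412}{1445} = - \frac{18867017}{9733520}$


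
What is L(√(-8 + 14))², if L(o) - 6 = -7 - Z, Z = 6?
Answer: 49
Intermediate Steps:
L(o) = -7 (L(o) = 6 + (-7 - 1*6) = 6 + (-7 - 6) = 6 - 13 = -7)
L(√(-8 + 14))² = (-7)² = 49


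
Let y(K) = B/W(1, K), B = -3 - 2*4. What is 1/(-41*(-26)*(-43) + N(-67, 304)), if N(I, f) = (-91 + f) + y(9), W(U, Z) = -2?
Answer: -2/91239 ≈ -2.1920e-5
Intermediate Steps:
B = -11 (B = -3 - 8 = -11)
y(K) = 11/2 (y(K) = -11/(-2) = -11*(-½) = 11/2)
N(I, f) = -171/2 + f (N(I, f) = (-91 + f) + 11/2 = -171/2 + f)
1/(-41*(-26)*(-43) + N(-67, 304)) = 1/(-41*(-26)*(-43) + (-171/2 + 304)) = 1/(1066*(-43) + 437/2) = 1/(-45838 + 437/2) = 1/(-91239/2) = -2/91239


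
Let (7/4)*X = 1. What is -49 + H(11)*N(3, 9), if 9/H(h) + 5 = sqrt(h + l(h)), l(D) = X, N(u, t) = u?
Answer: -5551/94 - 243*sqrt(7)/94 ≈ -65.893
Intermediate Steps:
X = 4/7 (X = (4/7)*1 = 4/7 ≈ 0.57143)
l(D) = 4/7
H(h) = 9/(-5 + sqrt(4/7 + h)) (H(h) = 9/(-5 + sqrt(h + 4/7)) = 9/(-5 + sqrt(4/7 + h)))
-49 + H(11)*N(3, 9) = -49 + (63/(-35 + sqrt(7)*sqrt(4 + 7*11)))*3 = -49 + (63/(-35 + sqrt(7)*sqrt(4 + 77)))*3 = -49 + (63/(-35 + sqrt(7)*sqrt(81)))*3 = -49 + (63/(-35 + sqrt(7)*9))*3 = -49 + (63/(-35 + 9*sqrt(7)))*3 = -49 + 189/(-35 + 9*sqrt(7))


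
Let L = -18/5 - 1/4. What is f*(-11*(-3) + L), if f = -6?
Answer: -1749/10 ≈ -174.90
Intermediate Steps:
L = -77/20 (L = -18*⅕ - 1*¼ = -18/5 - ¼ = -77/20 ≈ -3.8500)
f*(-11*(-3) + L) = -6*(-11*(-3) - 77/20) = -6*(33 - 77/20) = -6*583/20 = -1749/10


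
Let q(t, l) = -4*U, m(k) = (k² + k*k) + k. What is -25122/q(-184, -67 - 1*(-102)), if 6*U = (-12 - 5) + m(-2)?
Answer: -37683/11 ≈ -3425.7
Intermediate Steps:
m(k) = k + 2*k² (m(k) = (k² + k²) + k = 2*k² + k = k + 2*k²)
U = -11/6 (U = ((-12 - 5) - 2*(1 + 2*(-2)))/6 = (-17 - 2*(1 - 4))/6 = (-17 - 2*(-3))/6 = (-17 + 6)/6 = (⅙)*(-11) = -11/6 ≈ -1.8333)
q(t, l) = 22/3 (q(t, l) = -4*(-11/6) = 22/3)
-25122/q(-184, -67 - 1*(-102)) = -25122/22/3 = -25122*3/22 = -37683/11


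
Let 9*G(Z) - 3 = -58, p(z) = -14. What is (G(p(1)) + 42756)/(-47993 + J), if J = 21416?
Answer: -384749/239193 ≈ -1.6085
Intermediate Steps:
G(Z) = -55/9 (G(Z) = ⅓ + (⅑)*(-58) = ⅓ - 58/9 = -55/9)
(G(p(1)) + 42756)/(-47993 + J) = (-55/9 + 42756)/(-47993 + 21416) = (384749/9)/(-26577) = (384749/9)*(-1/26577) = -384749/239193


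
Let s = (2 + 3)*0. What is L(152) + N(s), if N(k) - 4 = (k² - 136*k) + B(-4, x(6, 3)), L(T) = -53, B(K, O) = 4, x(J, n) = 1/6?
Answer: -45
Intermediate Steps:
x(J, n) = ⅙
s = 0 (s = 5*0 = 0)
N(k) = 8 + k² - 136*k (N(k) = 4 + ((k² - 136*k) + 4) = 4 + (4 + k² - 136*k) = 8 + k² - 136*k)
L(152) + N(s) = -53 + (8 + 0² - 136*0) = -53 + (8 + 0 + 0) = -53 + 8 = -45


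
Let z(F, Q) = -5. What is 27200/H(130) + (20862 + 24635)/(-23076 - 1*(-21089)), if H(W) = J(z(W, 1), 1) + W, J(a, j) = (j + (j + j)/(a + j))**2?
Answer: 192481663/1035227 ≈ 185.93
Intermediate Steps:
J(a, j) = (j + 2*j/(a + j))**2 (J(a, j) = (j + (2*j)/(a + j))**2 = (j + 2*j/(a + j))**2)
H(W) = 1/4 + W (H(W) = 1**2*(2 - 5 + 1)**2/(-5 + 1)**2 + W = 1*(-2)**2/(-4)**2 + W = 1*(1/16)*4 + W = 1/4 + W)
27200/H(130) + (20862 + 24635)/(-23076 - 1*(-21089)) = 27200/(1/4 + 130) + (20862 + 24635)/(-23076 - 1*(-21089)) = 27200/(521/4) + 45497/(-23076 + 21089) = 27200*(4/521) + 45497/(-1987) = 108800/521 + 45497*(-1/1987) = 108800/521 - 45497/1987 = 192481663/1035227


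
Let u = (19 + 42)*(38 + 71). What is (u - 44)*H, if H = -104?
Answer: -686920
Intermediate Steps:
u = 6649 (u = 61*109 = 6649)
(u - 44)*H = (6649 - 44)*(-104) = 6605*(-104) = -686920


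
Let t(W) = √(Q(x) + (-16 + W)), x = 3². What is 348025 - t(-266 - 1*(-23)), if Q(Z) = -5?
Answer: 348025 - 2*I*√66 ≈ 3.4803e+5 - 16.248*I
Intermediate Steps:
x = 9
t(W) = √(-21 + W) (t(W) = √(-5 + (-16 + W)) = √(-21 + W))
348025 - t(-266 - 1*(-23)) = 348025 - √(-21 + (-266 - 1*(-23))) = 348025 - √(-21 + (-266 + 23)) = 348025 - √(-21 - 243) = 348025 - √(-264) = 348025 - 2*I*√66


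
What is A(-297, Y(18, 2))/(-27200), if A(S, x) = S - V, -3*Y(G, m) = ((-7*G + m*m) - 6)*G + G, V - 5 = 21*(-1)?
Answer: 281/27200 ≈ 0.010331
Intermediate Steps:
V = -16 (V = 5 + 21*(-1) = 5 - 21 = -16)
Y(G, m) = -G/3 - G*(-6 + m**2 - 7*G)/3 (Y(G, m) = -(((-7*G + m*m) - 6)*G + G)/3 = -(((-7*G + m**2) - 6)*G + G)/3 = -(((m**2 - 7*G) - 6)*G + G)/3 = -((-6 + m**2 - 7*G)*G + G)/3 = -(G*(-6 + m**2 - 7*G) + G)/3 = -(G + G*(-6 + m**2 - 7*G))/3 = -G/3 - G*(-6 + m**2 - 7*G)/3)
A(S, x) = 16 + S (A(S, x) = S - 1*(-16) = S + 16 = 16 + S)
A(-297, Y(18, 2))/(-27200) = (16 - 297)/(-27200) = -281*(-1/27200) = 281/27200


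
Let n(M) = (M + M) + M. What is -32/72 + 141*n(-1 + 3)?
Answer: 7610/9 ≈ 845.56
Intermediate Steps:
n(M) = 3*M (n(M) = 2*M + M = 3*M)
-32/72 + 141*n(-1 + 3) = -32/72 + 141*(3*(-1 + 3)) = -32*1/72 + 141*(3*2) = -4/9 + 141*6 = -4/9 + 846 = 7610/9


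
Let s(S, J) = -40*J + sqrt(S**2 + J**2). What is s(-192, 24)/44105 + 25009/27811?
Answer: 215264677/245320831 + 24*sqrt(65)/44105 ≈ 0.88187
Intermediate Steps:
s(S, J) = sqrt(J**2 + S**2) - 40*J (s(S, J) = -40*J + sqrt(J**2 + S**2) = sqrt(J**2 + S**2) - 40*J)
s(-192, 24)/44105 + 25009/27811 = (sqrt(24**2 + (-192)**2) - 40*24)/44105 + 25009/27811 = (sqrt(576 + 36864) - 960)*(1/44105) + 25009*(1/27811) = (sqrt(37440) - 960)*(1/44105) + 25009/27811 = (24*sqrt(65) - 960)*(1/44105) + 25009/27811 = (-960 + 24*sqrt(65))*(1/44105) + 25009/27811 = (-192/8821 + 24*sqrt(65)/44105) + 25009/27811 = 215264677/245320831 + 24*sqrt(65)/44105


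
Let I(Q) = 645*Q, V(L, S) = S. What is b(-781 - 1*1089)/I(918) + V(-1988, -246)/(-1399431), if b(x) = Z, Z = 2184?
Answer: 177889798/46034282745 ≈ 0.0038643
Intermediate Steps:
b(x) = 2184
b(-781 - 1*1089)/I(918) + V(-1988, -246)/(-1399431) = 2184/((645*918)) - 246/(-1399431) = 2184/592110 - 246*(-1/1399431) = 2184*(1/592110) + 82/466477 = 364/98685 + 82/466477 = 177889798/46034282745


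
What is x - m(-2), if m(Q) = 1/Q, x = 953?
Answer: 1907/2 ≈ 953.50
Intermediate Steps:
x - m(-2) = 953 - 1/(-2) = 953 - 1*(-1/2) = 953 + 1/2 = 1907/2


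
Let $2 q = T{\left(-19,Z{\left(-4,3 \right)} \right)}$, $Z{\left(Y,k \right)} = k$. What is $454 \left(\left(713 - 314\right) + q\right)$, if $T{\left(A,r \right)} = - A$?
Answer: $185459$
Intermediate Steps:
$q = \frac{19}{2}$ ($q = \frac{\left(-1\right) \left(-19\right)}{2} = \frac{1}{2} \cdot 19 = \frac{19}{2} \approx 9.5$)
$454 \left(\left(713 - 314\right) + q\right) = 454 \left(\left(713 - 314\right) + \frac{19}{2}\right) = 454 \left(399 + \frac{19}{2}\right) = 454 \cdot \frac{817}{2} = 185459$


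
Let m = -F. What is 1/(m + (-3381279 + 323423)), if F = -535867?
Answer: -1/2521989 ≈ -3.9651e-7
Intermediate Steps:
m = 535867 (m = -1*(-535867) = 535867)
1/(m + (-3381279 + 323423)) = 1/(535867 + (-3381279 + 323423)) = 1/(535867 - 3057856) = 1/(-2521989) = -1/2521989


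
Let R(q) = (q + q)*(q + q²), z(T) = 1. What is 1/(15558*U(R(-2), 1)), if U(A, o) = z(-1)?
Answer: 1/15558 ≈ 6.4276e-5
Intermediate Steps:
R(q) = 2*q*(q + q²) (R(q) = (2*q)*(q + q²) = 2*q*(q + q²))
U(A, o) = 1
1/(15558*U(R(-2), 1)) = 1/(15558*1) = 1/15558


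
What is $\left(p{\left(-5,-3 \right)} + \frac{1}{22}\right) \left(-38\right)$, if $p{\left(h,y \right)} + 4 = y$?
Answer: $\frac{2907}{11} \approx 264.27$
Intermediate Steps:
$p{\left(h,y \right)} = -4 + y$
$\left(p{\left(-5,-3 \right)} + \frac{1}{22}\right) \left(-38\right) = \left(\left(-4 - 3\right) + \frac{1}{22}\right) \left(-38\right) = \left(-7 + \frac{1}{22}\right) \left(-38\right) = \left(- \frac{153}{22}\right) \left(-38\right) = \frac{2907}{11}$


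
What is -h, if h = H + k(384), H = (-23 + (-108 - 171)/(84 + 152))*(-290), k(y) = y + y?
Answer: -918139/118 ≈ -7780.8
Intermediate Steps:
k(y) = 2*y
H = 827515/118 (H = (-23 - 279/236)*(-290) = -5707/236*(-290) = 827515/118 ≈ 7012.8)
h = 918139/118 (h = 827515/118 + 2*384 = 827515/118 + 768 = 918139/118 ≈ 7780.8)
-h = -1*918139/118 = -918139/118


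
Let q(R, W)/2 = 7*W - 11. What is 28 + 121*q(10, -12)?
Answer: -22962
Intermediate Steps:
q(R, W) = -22 + 14*W (q(R, W) = 2*(7*W - 11) = 2*(-11 + 7*W) = -22 + 14*W)
28 + 121*q(10, -12) = 28 + 121*(-22 + 14*(-12)) = 28 + 121*(-22 - 168) = 28 + 121*(-190) = 28 - 22990 = -22962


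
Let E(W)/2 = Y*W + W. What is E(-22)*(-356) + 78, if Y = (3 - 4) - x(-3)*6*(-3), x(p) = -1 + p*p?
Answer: 2255694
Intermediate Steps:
x(p) = -1 + p²
Y = 143 (Y = (3 - 4) - (-1 + (-3)²)*6*(-3) = -1 - (-1 + 9)*6*(-3) = -1 - 8*6*(-3) = -1 - 48*(-3) = -1 - 1*(-144) = -1 + 144 = 143)
E(W) = 288*W (E(W) = 2*(143*W + W) = 2*(144*W) = 288*W)
E(-22)*(-356) + 78 = (288*(-22))*(-356) + 78 = -6336*(-356) + 78 = 2255616 + 78 = 2255694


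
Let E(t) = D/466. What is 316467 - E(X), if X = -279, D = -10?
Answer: 73736816/233 ≈ 3.1647e+5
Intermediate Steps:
E(t) = -5/233 (E(t) = -10/466 = -10*1/466 = -5/233)
316467 - E(X) = 316467 - 1*(-5/233) = 316467 + 5/233 = 73736816/233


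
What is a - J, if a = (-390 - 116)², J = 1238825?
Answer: -982789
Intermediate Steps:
a = 256036 (a = (-506)² = 256036)
a - J = 256036 - 1*1238825 = 256036 - 1238825 = -982789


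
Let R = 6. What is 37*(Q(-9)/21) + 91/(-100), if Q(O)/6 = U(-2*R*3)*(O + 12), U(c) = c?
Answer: -799837/700 ≈ -1142.6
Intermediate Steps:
Q(O) = -2592 - 216*O (Q(O) = 6*((-2*6*3)*(O + 12)) = 6*((-12*3)*(12 + O)) = 6*(-36*(12 + O)) = 6*(-432 - 36*O) = -2592 - 216*O)
37*(Q(-9)/21) + 91/(-100) = 37*((-2592 - 216*(-9))/21) + 91/(-100) = 37*((-2592 + 1944)*(1/21)) + 91*(-1/100) = 37*(-648*1/21) - 91/100 = 37*(-216/7) - 91/100 = -7992/7 - 91/100 = -799837/700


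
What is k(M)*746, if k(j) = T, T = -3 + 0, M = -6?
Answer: -2238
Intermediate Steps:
T = -3
k(j) = -3
k(M)*746 = -3*746 = -2238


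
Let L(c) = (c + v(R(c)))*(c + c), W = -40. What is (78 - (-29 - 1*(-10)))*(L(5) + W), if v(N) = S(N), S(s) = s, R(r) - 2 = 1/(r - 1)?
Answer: 6305/2 ≈ 3152.5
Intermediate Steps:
R(r) = 2 + 1/(-1 + r) (R(r) = 2 + 1/(r - 1) = 2 + 1/(-1 + r))
v(N) = N
L(c) = 2*c*(c + (-1 + 2*c)/(-1 + c)) (L(c) = (c + (-1 + 2*c)/(-1 + c))*(c + c) = (c + (-1 + 2*c)/(-1 + c))*(2*c) = 2*c*(c + (-1 + 2*c)/(-1 + c)))
(78 - (-29 - 1*(-10)))*(L(5) + W) = (78 - (-29 - 1*(-10)))*(2*5*(-1 + 5 + 5²)/(-1 + 5) - 40) = (78 - (-29 + 10))*(2*5*(-1 + 5 + 25)/4 - 40) = (78 - 1*(-19))*(2*5*(¼)*29 - 40) = (78 + 19)*(145/2 - 40) = 97*(65/2) = 6305/2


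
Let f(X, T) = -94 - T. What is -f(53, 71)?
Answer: 165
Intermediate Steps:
-f(53, 71) = -(-94 - 1*71) = -(-94 - 71) = -1*(-165) = 165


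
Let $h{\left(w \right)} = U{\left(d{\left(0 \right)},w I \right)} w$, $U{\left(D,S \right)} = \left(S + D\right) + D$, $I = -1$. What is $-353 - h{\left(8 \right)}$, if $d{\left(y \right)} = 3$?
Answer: $-337$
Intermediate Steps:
$U{\left(D,S \right)} = S + 2 D$ ($U{\left(D,S \right)} = \left(D + S\right) + D = S + 2 D$)
$h{\left(w \right)} = w \left(6 - w\right)$ ($h{\left(w \right)} = \left(w \left(-1\right) + 2 \cdot 3\right) w = \left(- w + 6\right) w = \left(6 - w\right) w = w \left(6 - w\right)$)
$-353 - h{\left(8 \right)} = -353 - 8 \left(6 - 8\right) = -353 - 8 \left(-2\right) = -353 - -16 = -353 + 16 = -337$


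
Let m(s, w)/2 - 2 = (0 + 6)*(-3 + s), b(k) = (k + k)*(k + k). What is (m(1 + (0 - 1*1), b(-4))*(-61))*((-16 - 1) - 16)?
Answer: -64416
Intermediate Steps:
b(k) = 4*k**2 (b(k) = (2*k)*(2*k) = 4*k**2)
m(s, w) = -32 + 12*s (m(s, w) = 4 + 2*((0 + 6)*(-3 + s)) = 4 + 2*(6*(-3 + s)) = 4 + 2*(-18 + 6*s) = 4 + (-36 + 12*s) = -32 + 12*s)
(m(1 + (0 - 1*1), b(-4))*(-61))*((-16 - 1) - 16) = ((-32 + 12*(1 + (0 - 1*1)))*(-61))*((-16 - 1) - 16) = ((-32 + 12*(1 + (0 - 1)))*(-61))*(-17 - 16) = ((-32 + 12*(1 - 1))*(-61))*(-33) = ((-32 + 12*0)*(-61))*(-33) = ((-32 + 0)*(-61))*(-33) = -32*(-61)*(-33) = 1952*(-33) = -64416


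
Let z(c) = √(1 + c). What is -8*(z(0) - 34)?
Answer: 264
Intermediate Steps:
-8*(z(0) - 34) = -8*(√(1 + 0) - 34) = -8*(√1 - 34) = -8*(1 - 34) = -8*(-33) = 264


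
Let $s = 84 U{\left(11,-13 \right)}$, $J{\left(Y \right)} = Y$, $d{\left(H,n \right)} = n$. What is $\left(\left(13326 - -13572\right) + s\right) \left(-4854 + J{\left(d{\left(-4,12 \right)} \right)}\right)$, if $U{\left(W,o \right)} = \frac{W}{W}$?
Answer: $-130646844$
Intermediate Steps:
$U{\left(W,o \right)} = 1$
$s = 84$ ($s = 84 \cdot 1 = 84$)
$\left(\left(13326 - -13572\right) + s\right) \left(-4854 + J{\left(d{\left(-4,12 \right)} \right)}\right) = \left(\left(13326 - -13572\right) + 84\right) \left(-4854 + 12\right) = \left(\left(13326 + 13572\right) + 84\right) \left(-4842\right) = \left(26898 + 84\right) \left(-4842\right) = 26982 \left(-4842\right) = -130646844$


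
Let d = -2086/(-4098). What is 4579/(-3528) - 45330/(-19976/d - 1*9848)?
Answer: -2114196701/5645052252 ≈ -0.37452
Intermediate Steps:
d = 1043/2049 (d = -2086*(-1/4098) = 1043/2049 ≈ 0.50903)
4579/(-3528) - 45330/(-19976/d - 1*9848) = 4579/(-3528) - 45330/(-19976/1043/2049 - 1*9848) = 4579*(-1/3528) - 45330/(-19976*2049/1043 - 9848) = -4579/3528 - 45330/(-40930824/1043 - 9848) = -4579/3528 - 45330/(-51202288/1043) = -4579/3528 - 45330*(-1043/51202288) = -4579/3528 + 23639595/25601144 = -2114196701/5645052252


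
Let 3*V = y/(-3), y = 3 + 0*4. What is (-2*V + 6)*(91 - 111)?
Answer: -400/3 ≈ -133.33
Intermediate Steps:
y = 3 (y = 3 + 0 = 3)
V = -⅓ (V = (3/(-3))/3 = (3*(-⅓))/3 = (⅓)*(-1) = -⅓ ≈ -0.33333)
(-2*V + 6)*(91 - 111) = (-2*(-⅓) + 6)*(91 - 111) = (⅔ + 6)*(-20) = (20/3)*(-20) = -400/3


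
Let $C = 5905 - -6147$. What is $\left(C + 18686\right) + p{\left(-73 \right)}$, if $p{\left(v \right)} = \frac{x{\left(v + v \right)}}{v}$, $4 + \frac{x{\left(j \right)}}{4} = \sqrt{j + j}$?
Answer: $\frac{2243890}{73} - \frac{8 i \sqrt{73}}{73} \approx 30738.0 - 0.93633 i$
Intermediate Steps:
$x{\left(j \right)} = -16 + 4 \sqrt{2} \sqrt{j}$ ($x{\left(j \right)} = -16 + 4 \sqrt{j + j} = -16 + 4 \sqrt{2 j} = -16 + 4 \sqrt{2} \sqrt{j}$)
$C = 12052$ ($C = 5905 + 6147 = 12052$)
$p{\left(v \right)} = \frac{-16 + 8 \sqrt{v}}{v}$ ($p{\left(v \right)} = \frac{-16 + 4 \sqrt{2} \sqrt{v + v}}{v} = \frac{-16 + 4 \sqrt{2} \sqrt{2 v}}{v} = \frac{-16 + 4 \sqrt{2} \sqrt{2} \sqrt{v}}{v} = \frac{-16 + 8 \sqrt{v}}{v}$)
$\left(C + 18686\right) + p{\left(-73 \right)} = \left(12052 + 18686\right) + \frac{8 \left(-2 + \sqrt{-73}\right)}{-73} = 30738 + 8 \left(- \frac{1}{73}\right) \left(-2 + i \sqrt{73}\right) = 30738 + \left(\frac{16}{73} - \frac{8 i \sqrt{73}}{73}\right) = \frac{2243890}{73} - \frac{8 i \sqrt{73}}{73}$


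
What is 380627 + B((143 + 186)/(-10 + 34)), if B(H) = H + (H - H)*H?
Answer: 9135377/24 ≈ 3.8064e+5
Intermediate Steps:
B(H) = H (B(H) = H + 0*H = H + 0 = H)
380627 + B((143 + 186)/(-10 + 34)) = 380627 + (143 + 186)/(-10 + 34) = 380627 + 329/24 = 9135377/24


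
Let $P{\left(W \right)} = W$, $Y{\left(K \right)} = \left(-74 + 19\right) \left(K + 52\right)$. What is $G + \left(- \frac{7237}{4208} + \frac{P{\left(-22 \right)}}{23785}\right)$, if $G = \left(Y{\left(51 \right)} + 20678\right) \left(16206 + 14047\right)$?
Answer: $\frac{45458470281639299}{100087280} \approx 4.5419 \cdot 10^{8}$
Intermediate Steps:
$Y{\left(K \right)} = -2860 - 55 K$ ($Y{\left(K \right)} = - 55 \left(52 + K\right) = -2860 - 55 K$)
$G = 454188289$ ($G = \left(\left(-2860 - 2805\right) + 20678\right) \left(16206 + 14047\right) = \left(\left(-2860 - 2805\right) + 20678\right) 30253 = \left(-5665 + 20678\right) 30253 = 15013 \cdot 30253 = 454188289$)
$G + \left(- \frac{7237}{4208} + \frac{P{\left(-22 \right)}}{23785}\right) = 454188289 - \left(\frac{22}{23785} + \frac{7237}{4208}\right) = 454188289 - \frac{172224621}{100087280} = \frac{45458470281639299}{100087280}$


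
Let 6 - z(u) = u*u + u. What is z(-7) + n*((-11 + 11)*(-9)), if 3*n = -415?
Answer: -36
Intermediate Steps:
n = -415/3 (n = (⅓)*(-415) = -415/3 ≈ -138.33)
z(u) = 6 - u - u² (z(u) = 6 - (u*u + u) = 6 - (u² + u) = 6 - (u + u²) = 6 + (-u - u²) = 6 - u - u²)
z(-7) + n*((-11 + 11)*(-9)) = (6 - 1*(-7) - 1*(-7)²) - 415*(-11 + 11)*(-9)/3 = (6 + 7 - 1*49) - 0*(-9) = (6 + 7 - 49) - 415/3*0 = -36 + 0 = -36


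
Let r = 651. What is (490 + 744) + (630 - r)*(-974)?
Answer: 21688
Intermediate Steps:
(490 + 744) + (630 - r)*(-974) = (490 + 744) + (630 - 1*651)*(-974) = 1234 + (630 - 651)*(-974) = 1234 - 21*(-974) = 1234 + 20454 = 21688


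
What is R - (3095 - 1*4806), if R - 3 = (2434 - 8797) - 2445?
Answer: -7094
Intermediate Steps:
R = -8805 (R = 3 + ((2434 - 8797) - 2445) = 3 + (-6363 - 2445) = 3 - 8808 = -8805)
R - (3095 - 1*4806) = -8805 - (3095 - 1*4806) = -8805 - (3095 - 4806) = -8805 - 1*(-1711) = -8805 + 1711 = -7094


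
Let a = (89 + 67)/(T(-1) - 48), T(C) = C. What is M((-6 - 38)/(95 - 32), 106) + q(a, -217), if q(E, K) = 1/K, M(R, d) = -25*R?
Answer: 34091/1953 ≈ 17.456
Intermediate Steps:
a = -156/49 (a = (89 + 67)/(-1 - 48) = 156/(-49) = 156*(-1/49) = -156/49 ≈ -3.1837)
M((-6 - 38)/(95 - 32), 106) + q(a, -217) = -25*(-6 - 38)/(95 - 32) + 1/(-217) = -(-1100)/63 - 1/217 = -25*(-44/63) - 1/217 = 1100/63 - 1/217 = 34091/1953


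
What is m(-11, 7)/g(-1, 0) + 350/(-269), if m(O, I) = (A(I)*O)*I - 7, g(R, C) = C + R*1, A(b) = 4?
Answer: 84385/269 ≈ 313.70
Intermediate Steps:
g(R, C) = C + R
m(O, I) = -7 + 4*I*O (m(O, I) = (4*O)*I - 7 = 4*I*O - 7 = -7 + 4*I*O)
m(-11, 7)/g(-1, 0) + 350/(-269) = (-7 + 4*7*(-11))/(0 - 1) + 350/(-269) = (-7 - 308)/(-1) + 350*(-1/269) = -315*(-1) - 350/269 = 315 - 350/269 = 84385/269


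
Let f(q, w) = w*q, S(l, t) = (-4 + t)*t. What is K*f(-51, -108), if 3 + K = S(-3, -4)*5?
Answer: 864756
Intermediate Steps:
S(l, t) = t*(-4 + t)
f(q, w) = q*w
K = 157 (K = -3 - 4*(-4 - 4)*5 = -3 - 4*(-8)*5 = -3 + 32*5 = -3 + 160 = 157)
K*f(-51, -108) = 157*(-51*(-108)) = 157*5508 = 864756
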